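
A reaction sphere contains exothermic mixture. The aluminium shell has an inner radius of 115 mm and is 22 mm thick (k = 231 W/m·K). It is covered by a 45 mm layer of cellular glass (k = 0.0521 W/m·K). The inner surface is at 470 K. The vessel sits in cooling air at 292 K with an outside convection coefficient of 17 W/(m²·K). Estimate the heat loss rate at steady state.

Q ≈ 61.4 W

Each spherical layer contributes R = (1/r_i − 1/r_o)/(4πk):
R_aluminium shell = (1/0.115 − 1/0.137)/(4π×231) = 4.81×10^-4 K/W
R_cellular glass = (1/0.137 − 1/0.182)/(4π×0.0521) = 2.757 K/W
R_outer film = 1/(h·4πr_o²) = 1/(17×4π×0.182²) = 0.1413 K/W
R_total = 2.898 K/W
Q = ΔT/R_total = 178/2.898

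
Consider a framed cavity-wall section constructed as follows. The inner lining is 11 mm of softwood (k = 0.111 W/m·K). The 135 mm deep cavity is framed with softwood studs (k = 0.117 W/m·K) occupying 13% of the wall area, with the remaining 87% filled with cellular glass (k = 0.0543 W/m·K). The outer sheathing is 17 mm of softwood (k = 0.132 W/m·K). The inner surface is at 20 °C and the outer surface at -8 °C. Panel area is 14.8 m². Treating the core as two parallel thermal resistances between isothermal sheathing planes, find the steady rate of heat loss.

Sheathing layers in series; stud and cavity paths in parallel between them.
R_inner = 0.011/(0.111×14.8) = 0.006696 K/W
R_stud  = 0.135/(0.117×0.13×14.8) = 0.5997 K/W
R_cav   = 0.135/(0.0543×0.87×14.8) = 0.1931 K/W
1/R_core = 1/R_stud + 1/R_cav → R_core = 0.1461 K/W
R_outer = 0.017/(0.132×14.8) = 0.008702 K/W
R_total = 0.1615 K/W
Q = ΔT/R_total = 28/0.1615

Q ≈ 173 W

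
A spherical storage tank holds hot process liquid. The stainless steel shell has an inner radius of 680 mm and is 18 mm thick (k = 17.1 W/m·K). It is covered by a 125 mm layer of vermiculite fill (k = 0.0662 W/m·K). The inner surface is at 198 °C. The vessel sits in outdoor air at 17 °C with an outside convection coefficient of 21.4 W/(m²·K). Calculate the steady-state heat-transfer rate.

Q ≈ 677 W

Spherical conduction: R = (1/r_in − 1/r_out)/(4πk) per layer; series-sum.
R_stainless steel shell = (1/0.68 − 1/0.698)/(4π×17.1) = 1.765×10^-4 K/W
R_vermiculite fill = (1/0.698 − 1/0.823)/(4π×0.0662) = 0.2616 K/W
R_outer film = 1/(h·4πr_o²) = 1/(21.4×4π×0.823²) = 0.00549 K/W
R_total = 0.2672 K/W
Q = ΔT/R_total = 181/0.2672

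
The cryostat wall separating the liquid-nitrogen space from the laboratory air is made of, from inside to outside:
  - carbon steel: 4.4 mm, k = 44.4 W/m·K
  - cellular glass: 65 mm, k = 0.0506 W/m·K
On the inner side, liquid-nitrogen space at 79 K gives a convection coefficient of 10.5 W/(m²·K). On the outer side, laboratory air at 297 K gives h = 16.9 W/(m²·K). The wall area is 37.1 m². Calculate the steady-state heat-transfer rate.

Series thermal resistances:
R_inner film = 1/(h_i·A) = 1/(10.5×37.1) = 0.002567 K/W
R_carbon steel = L/(kA) = 0.0044/(44.4×37.1) = 2.671×10^-6 K/W
R_cellular glass = L/(kA) = 0.065/(0.0506×37.1) = 0.03462 K/W
R_outer film = 1/(h_o·A) = 1/(16.9×37.1) = 0.001595 K/W
R_total = 0.03879 K/W
Q = ΔT / R_total = 218 / 0.03879

Q ≈ 5620 W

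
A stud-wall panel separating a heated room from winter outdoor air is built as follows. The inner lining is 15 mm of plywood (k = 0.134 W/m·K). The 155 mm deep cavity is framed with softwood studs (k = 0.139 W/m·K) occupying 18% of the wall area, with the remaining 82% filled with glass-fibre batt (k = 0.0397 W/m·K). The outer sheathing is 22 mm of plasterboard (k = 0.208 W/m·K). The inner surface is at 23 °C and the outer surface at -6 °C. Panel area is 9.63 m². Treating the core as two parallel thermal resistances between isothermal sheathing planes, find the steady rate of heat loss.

Q ≈ 96 W

Sheathing layers in series; stud and cavity paths in parallel between them.
R_inner = 0.015/(0.134×9.63) = 0.01162 K/W
R_stud  = 0.155/(0.139×0.18×9.63) = 0.6433 K/W
R_cav   = 0.155/(0.0397×0.82×9.63) = 0.4944 K/W
1/R_core = 1/R_stud + 1/R_cav → R_core = 0.2796 K/W
R_outer = 0.022/(0.208×9.63) = 0.01098 K/W
R_total = 0.3022 K/W
Q = ΔT/R_total = 29/0.3022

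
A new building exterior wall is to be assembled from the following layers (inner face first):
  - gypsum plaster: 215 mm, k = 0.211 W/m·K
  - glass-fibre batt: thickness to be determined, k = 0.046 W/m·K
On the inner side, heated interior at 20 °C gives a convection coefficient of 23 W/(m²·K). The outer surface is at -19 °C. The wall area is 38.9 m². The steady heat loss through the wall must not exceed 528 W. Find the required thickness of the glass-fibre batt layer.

Treating each layer as a thermal resistance in series:
R_inner film = 1/(h_i·A) = 1/(23×38.9) = 0.001118 K/W
R_gypsum plaster = L/(kA) = 0.215/(0.211×38.9) = 0.02619 K/W
Sum of the known resistances R_other = 0.02731 K/W
Required total resistance R_tot = ΔT/Q_allow = 39/528 = 0.07386 K/W
R_glass-fibre batt = R_tot − R_other = 0.04655 K/W
L = R·k·A = 0.04655×0.046×38.9

L ≈ 83.3 mm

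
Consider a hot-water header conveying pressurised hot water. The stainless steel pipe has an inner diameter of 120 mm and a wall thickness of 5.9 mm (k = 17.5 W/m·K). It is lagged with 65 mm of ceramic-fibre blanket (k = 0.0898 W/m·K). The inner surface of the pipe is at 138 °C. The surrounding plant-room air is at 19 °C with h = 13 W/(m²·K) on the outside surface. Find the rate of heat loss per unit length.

q′ ≈ 90.8 W/m

Radial resistances (cylindrical: R_cond = ln(r_o/r_i)/(2πkL), R_conv = 1/(h·2πrL)):
R_stainless steel pipe wall = ln(65.9/60)/(2π×17.5×1) = 8.53×10^-4 K/W
R_ceramic-fibre blanket = ln(130.9/65.9)/(2π×0.0898×1) = 1.216 K/W
R_outer film = 1/(h_o·2πr_oL) = 1/(13×2π×0.1309×1) = 0.09353 K/W
R_total = 1.311 K/W
Q = ΔT/R_total = 119/1.311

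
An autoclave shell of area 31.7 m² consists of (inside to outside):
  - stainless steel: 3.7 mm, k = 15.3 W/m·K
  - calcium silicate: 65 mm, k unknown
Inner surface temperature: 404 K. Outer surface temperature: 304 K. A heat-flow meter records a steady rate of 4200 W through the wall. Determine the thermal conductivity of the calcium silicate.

Series thermal resistances:
R_stainless steel = L/(kA) = 0.0037/(15.3×31.7) = 7.629×10^-6 K/W
Sum of known resistances R_other = 7.629×10^-6 K/W
Total R = ΔT/Q = 100/4200 = 0.02381 K/W
R_calcium silicate = R_total − R_other = 0.0238 K/W
k = L/(R·A) = 0.065/(0.0238×31.7)

k ≈ 0.0861 W/(m·K)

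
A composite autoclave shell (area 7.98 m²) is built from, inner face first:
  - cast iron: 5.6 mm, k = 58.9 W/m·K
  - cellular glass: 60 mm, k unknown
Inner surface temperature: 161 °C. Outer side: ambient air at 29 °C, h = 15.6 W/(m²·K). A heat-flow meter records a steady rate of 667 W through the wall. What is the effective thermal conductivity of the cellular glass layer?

k ≈ 0.0396 W/(m·K)

Using the resistance-network approach (series):
R_cast iron = L/(kA) = 0.0056/(58.9×7.98) = 1.191×10^-5 K/W
R_outer film = 1/(h_o·A) = 1/(15.6×7.98) = 0.008033 K/W
Sum of known resistances R_other = 0.008045 K/W
Total R = ΔT/Q = 132/667 = 0.1979 K/W
R_cellular glass = R_total − R_other = 0.1899 K/W
k = L/(R·A) = 0.06/(0.1899×7.98)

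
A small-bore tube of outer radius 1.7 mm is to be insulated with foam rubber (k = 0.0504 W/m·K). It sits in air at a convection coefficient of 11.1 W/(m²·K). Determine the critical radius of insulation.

For a cylinder r_cr = k/h = 0.0504/11.1
r_cr = 4.54 mm; since the bare radius (1.7 mm) is below r_cr, adding a thin layer of insulation will *increase* heat loss.

r_cr ≈ 4.54 mm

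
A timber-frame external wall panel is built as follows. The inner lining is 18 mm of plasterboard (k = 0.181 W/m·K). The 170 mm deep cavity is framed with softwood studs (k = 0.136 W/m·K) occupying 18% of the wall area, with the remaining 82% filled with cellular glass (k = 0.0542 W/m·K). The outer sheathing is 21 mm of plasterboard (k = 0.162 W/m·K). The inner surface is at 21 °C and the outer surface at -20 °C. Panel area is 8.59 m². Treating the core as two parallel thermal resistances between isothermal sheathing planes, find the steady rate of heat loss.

Sheathing layers in series; stud and cavity paths in parallel between them.
R_inner = 0.018/(0.181×8.59) = 0.01158 K/W
R_stud  = 0.17/(0.136×0.18×8.59) = 0.8084 K/W
R_cav   = 0.17/(0.0542×0.82×8.59) = 0.4453 K/W
1/R_core = 1/R_stud + 1/R_cav → R_core = 0.2871 K/W
R_outer = 0.021/(0.162×8.59) = 0.01509 K/W
R_total = 0.3138 K/W
Q = ΔT/R_total = 41/0.3138

Q ≈ 131 W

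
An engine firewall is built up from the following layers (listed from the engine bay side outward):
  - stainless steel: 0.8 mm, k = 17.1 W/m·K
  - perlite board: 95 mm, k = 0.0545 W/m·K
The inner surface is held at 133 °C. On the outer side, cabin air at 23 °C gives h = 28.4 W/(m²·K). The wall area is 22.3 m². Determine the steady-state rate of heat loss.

Q ≈ 1380 W

Model the wall as resistances in series:
R_stainless steel = L/(kA) = 0.0008/(17.1×22.3) = 2.098×10^-6 K/W
R_perlite board = L/(kA) = 0.095/(0.0545×22.3) = 0.07817 K/W
R_outer film = 1/(h_o·A) = 1/(28.4×22.3) = 0.001579 K/W
R_total = 0.07975 K/W
Q = ΔT / R_total = 110 / 0.07975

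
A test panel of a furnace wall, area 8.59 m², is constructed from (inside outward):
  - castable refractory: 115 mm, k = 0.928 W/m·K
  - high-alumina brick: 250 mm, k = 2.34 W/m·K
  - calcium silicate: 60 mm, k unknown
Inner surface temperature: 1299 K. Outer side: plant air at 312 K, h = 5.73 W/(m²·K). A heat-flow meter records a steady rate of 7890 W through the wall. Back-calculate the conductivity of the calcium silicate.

k ≈ 0.0896 W/(m·K)

Thermal resistances in series:
R_castable refractory = L/(kA) = 0.115/(0.928×8.59) = 0.01443 K/W
R_high-alumina brick = L/(kA) = 0.25/(2.34×8.59) = 0.01244 K/W
R_outer film = 1/(h_o·A) = 1/(5.73×8.59) = 0.02032 K/W
Sum of known resistances R_other = 0.04718 K/W
Total R = ΔT/Q = 987/7890 = 0.1251 K/W
R_calcium silicate = R_total − R_other = 0.07791 K/W
k = L/(R·A) = 0.06/(0.07791×8.59)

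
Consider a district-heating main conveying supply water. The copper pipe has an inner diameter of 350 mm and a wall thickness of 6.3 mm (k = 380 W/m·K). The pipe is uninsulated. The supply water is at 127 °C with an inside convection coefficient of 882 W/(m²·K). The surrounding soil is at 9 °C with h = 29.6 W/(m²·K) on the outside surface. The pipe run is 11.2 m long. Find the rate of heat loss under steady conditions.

Q ≈ 43000 W

Per-layer cylindrical resistances, series-summed:
R_inner film = 1/(h_i·2πr₁L) = 1/(882×2π×0.175×11.2) = 9.207×10^-5 K/W
R_copper pipe wall = ln(181.3/175)/(2π×380×11.2) = 1.323×10^-6 K/W
R_outer film = 1/(h_o·2πr_oL) = 1/(29.6×2π×0.1813×11.2) = 0.002648 K/W
R_total = 0.002741 K/W
Q = ΔT/R_total = 118/0.002741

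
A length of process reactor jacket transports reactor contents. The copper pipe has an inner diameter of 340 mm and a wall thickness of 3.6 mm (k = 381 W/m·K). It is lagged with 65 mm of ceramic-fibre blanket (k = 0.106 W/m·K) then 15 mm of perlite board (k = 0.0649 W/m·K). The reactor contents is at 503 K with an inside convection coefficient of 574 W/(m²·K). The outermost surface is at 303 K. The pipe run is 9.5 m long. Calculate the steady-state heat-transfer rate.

Treating each annulus and film as a series resistance:
R_inner film = 1/(h_i·2πr₁L) = 1/(574×2π×0.17×9.5) = 1.717×10^-4 K/W
R_copper pipe wall = ln(173.6/170)/(2π×381×9.5) = 9.214×10^-7 K/W
R_ceramic-fibre blanket = ln(238.6/173.6)/(2π×0.106×9.5) = 0.05026 K/W
R_perlite board = ln(253.6/238.6)/(2π×0.0649×9.5) = 0.01574 K/W
R_total = 0.06618 K/W
Q = ΔT/R_total = 200/0.06618

Q ≈ 3020 W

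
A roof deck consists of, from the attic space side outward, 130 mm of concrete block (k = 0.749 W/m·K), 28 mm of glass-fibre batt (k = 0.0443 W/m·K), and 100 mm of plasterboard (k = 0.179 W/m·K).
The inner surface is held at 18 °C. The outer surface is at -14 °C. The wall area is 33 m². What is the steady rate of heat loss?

Series thermal resistances:
R_concrete block = L/(kA) = 0.13/(0.749×33) = 0.00526 K/W
R_glass-fibre batt = L/(kA) = 0.028/(0.0443×33) = 0.01915 K/W
R_plasterboard = L/(kA) = 0.1/(0.179×33) = 0.01693 K/W
R_total = 0.04134 K/W
Q = ΔT / R_total = 32 / 0.04134

Q ≈ 774 W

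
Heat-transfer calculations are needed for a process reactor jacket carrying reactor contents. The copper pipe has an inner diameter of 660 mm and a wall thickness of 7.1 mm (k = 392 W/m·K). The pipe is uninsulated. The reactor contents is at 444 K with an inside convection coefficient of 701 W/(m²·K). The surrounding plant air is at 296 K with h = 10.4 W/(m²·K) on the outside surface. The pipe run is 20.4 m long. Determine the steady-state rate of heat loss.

Q ≈ 65500 W

Treating each annulus and film as a series resistance:
R_inner film = 1/(h_i·2πr₁L) = 1/(701×2π×0.33×20.4) = 3.373×10^-5 K/W
R_copper pipe wall = ln(337.1/330)/(2π×392×20.4) = 4.237×10^-7 K/W
R_outer film = 1/(h_o·2πr_oL) = 1/(10.4×2π×0.3371×20.4) = 0.002225 K/W
R_total = 0.002259 K/W
Q = ΔT/R_total = 148/0.002259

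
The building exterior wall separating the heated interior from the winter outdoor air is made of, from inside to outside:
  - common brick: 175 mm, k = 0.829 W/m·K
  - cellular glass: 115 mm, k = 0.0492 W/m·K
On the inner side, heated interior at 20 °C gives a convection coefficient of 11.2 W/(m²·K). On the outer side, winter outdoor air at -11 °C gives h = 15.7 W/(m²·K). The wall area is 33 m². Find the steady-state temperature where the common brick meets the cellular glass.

Treating each layer as a thermal resistance in series:
R_inner film = 1/(h_i·A) = 1/(11.2×33) = 0.002706 K/W
R_common brick = L/(kA) = 0.175/(0.829×33) = 0.006397 K/W
R_cellular glass = L/(kA) = 0.115/(0.0492×33) = 0.07083 K/W
R_outer film = 1/(h_o·A) = 1/(15.7×33) = 0.00193 K/W
R_total = 0.08186 K/W;  Q = ΔT/R_total = 31/0.08186 = 378.7 W
T_interface = T_inner − Q·ΣR(inner→interface) = 20 − 379×0.009103

T ≈ 16.6 °C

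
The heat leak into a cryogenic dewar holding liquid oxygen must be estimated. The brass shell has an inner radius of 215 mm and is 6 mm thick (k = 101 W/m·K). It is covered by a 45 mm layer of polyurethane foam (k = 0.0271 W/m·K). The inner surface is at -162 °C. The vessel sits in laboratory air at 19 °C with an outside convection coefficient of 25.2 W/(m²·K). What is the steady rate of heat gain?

Q ≈ 79 W

Each spherical layer contributes R = (1/r_i − 1/r_o)/(4πk):
R_brass shell = (1/0.215 − 1/0.221)/(4π×101) = 9.949×10^-5 K/W
R_polyurethane foam = (1/0.221 − 1/0.266)/(4π×0.0271) = 2.248 K/W
R_outer film = 1/(h·4πr_o²) = 1/(25.2×4π×0.266²) = 0.04463 K/W
R_total = 2.293 K/W
Q = ΔT/R_total = 181/2.293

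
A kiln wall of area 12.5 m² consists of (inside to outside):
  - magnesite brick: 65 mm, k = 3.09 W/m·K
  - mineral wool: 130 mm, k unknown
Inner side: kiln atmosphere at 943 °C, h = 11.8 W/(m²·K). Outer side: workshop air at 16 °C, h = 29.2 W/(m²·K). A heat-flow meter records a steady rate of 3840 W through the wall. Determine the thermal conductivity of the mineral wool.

Treating each layer as a thermal resistance in series:
R_inner film = 1/(h_i·A) = 1/(11.8×12.5) = 0.00678 K/W
R_magnesite brick = L/(kA) = 0.065/(3.09×12.5) = 0.001683 K/W
R_outer film = 1/(h_o·A) = 1/(29.2×12.5) = 0.00274 K/W
Sum of known resistances R_other = 0.0112 K/W
Total R = ΔT/Q = 927/3840 = 0.2414 K/W
R_mineral wool = R_total − R_other = 0.2302 K/W
k = L/(R·A) = 0.13/(0.2302×12.5)

k ≈ 0.0452 W/(m·K)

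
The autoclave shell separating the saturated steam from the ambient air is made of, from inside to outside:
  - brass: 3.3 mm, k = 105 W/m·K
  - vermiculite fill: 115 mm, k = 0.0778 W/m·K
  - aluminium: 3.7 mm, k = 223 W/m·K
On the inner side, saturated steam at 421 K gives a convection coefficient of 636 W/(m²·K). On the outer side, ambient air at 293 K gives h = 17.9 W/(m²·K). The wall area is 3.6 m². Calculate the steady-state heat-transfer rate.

Q ≈ 300 W

Treating each layer as a thermal resistance in series:
R_inner film = 1/(h_i·A) = 1/(636×3.6) = 4.368×10^-4 K/W
R_brass = L/(kA) = 0.0033/(105×3.6) = 8.73×10^-6 K/W
R_vermiculite fill = L/(kA) = 0.115/(0.0778×3.6) = 0.4106 K/W
R_aluminium = L/(kA) = 0.0037/(223×3.6) = 4.609×10^-6 K/W
R_outer film = 1/(h_o·A) = 1/(17.9×3.6) = 0.01552 K/W
R_total = 0.4266 K/W
Q = ΔT / R_total = 128 / 0.4266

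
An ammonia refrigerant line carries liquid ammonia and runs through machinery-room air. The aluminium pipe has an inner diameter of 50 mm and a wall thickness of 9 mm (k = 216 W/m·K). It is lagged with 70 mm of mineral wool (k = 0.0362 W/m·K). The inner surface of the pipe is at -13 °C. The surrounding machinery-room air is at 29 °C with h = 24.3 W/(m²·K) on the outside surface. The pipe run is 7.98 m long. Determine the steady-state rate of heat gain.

Per-layer cylindrical resistances, series-summed:
R_aluminium pipe wall = ln(34/25)/(2π×216×7.98) = 2.839×10^-5 K/W
R_mineral wool = ln(104/34)/(2π×0.0362×7.98) = 0.616 K/W
R_outer film = 1/(h_o·2πr_oL) = 1/(24.3×2π×0.104×7.98) = 0.007892 K/W
R_total = 0.6239 K/W
Q = ΔT/R_total = 42/0.6239

Q ≈ 67.3 W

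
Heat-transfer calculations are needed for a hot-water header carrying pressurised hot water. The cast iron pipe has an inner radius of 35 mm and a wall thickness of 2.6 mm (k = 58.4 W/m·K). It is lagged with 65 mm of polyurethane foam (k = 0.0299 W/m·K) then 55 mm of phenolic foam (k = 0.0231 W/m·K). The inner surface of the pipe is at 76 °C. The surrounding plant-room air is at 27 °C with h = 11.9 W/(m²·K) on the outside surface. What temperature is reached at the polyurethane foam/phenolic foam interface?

For a radial system each layer contributes R = ln(r_out/r_in)/(2πkL); films add R = 1/(hA).
R_cast iron pipe wall = ln(37.6/35)/(2π×58.4×1) = 1.953×10^-4 K/W
R_polyurethane foam = ln(102.6/37.6)/(2π×0.0299×1) = 5.343 K/W
R_phenolic foam = ln(157.6/102.6)/(2π×0.0231×1) = 2.957 K/W
R_outer film = 1/(h_o·2πr_oL) = 1/(11.9×2π×0.1576×1) = 0.08486 K/W
R_total = 8.386 K/W
Q = ΔT/R_total = 49/8.386
Q = 5.84 W/m
T_interface = T_inner − Q·ΣR(inner→interface) = 76 − 5.84×5.344

T ≈ 44.8 °C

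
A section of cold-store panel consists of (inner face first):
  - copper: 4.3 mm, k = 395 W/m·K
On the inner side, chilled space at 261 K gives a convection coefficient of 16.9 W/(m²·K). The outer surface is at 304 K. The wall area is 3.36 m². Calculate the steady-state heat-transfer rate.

Thermal resistances in series:
R_inner film = 1/(h_i·A) = 1/(16.9×3.36) = 0.01761 K/W
R_copper = L/(kA) = 0.0043/(395×3.36) = 3.24×10^-6 K/W
R_total = 0.01761 K/W
Q = ΔT / R_total = 43 / 0.01761

Q ≈ 2440 W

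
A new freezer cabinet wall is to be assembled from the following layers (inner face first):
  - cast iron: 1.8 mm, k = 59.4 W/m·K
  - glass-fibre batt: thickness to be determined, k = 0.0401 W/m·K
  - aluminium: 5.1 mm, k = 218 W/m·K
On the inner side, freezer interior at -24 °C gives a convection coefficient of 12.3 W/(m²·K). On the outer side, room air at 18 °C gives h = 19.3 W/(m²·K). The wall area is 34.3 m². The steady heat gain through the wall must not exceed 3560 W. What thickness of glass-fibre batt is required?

Treating each layer as a thermal resistance in series:
R_inner film = 1/(h_i·A) = 1/(12.3×34.3) = 0.00237 K/W
R_cast iron = L/(kA) = 0.0018/(59.4×34.3) = 8.835×10^-7 K/W
R_aluminium = L/(kA) = 0.0051/(218×34.3) = 6.821×10^-7 K/W
R_outer film = 1/(h_o·A) = 1/(19.3×34.3) = 0.001511 K/W
Sum of the known resistances R_other = 0.003882 K/W
Required total resistance R_tot = ΔT/Q_allow = 42/3560 = 0.0118 K/W
R_glass-fibre batt = R_tot − R_other = 0.007915 K/W
L = R·k·A = 0.007915×0.0401×34.3

L ≈ 10.9 mm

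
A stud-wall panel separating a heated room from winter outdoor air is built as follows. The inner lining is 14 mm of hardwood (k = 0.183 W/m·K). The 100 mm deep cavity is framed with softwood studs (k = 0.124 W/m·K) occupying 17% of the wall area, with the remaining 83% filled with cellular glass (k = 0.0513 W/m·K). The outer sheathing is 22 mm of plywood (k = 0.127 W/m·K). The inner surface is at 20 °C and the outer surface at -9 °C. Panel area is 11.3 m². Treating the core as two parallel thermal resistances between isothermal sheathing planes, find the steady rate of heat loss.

Sheathing layers in series; stud and cavity paths in parallel between them.
R_inner = 0.014/(0.183×11.3) = 0.00677 K/W
R_stud  = 0.1/(0.124×0.17×11.3) = 0.4198 K/W
R_cav   = 0.1/(0.0513×0.83×11.3) = 0.2078 K/W
1/R_core = 1/R_stud + 1/R_cav → R_core = 0.139 K/W
R_outer = 0.022/(0.127×11.3) = 0.01533 K/W
R_total = 0.1611 K/W
Q = ΔT/R_total = 29/0.1611

Q ≈ 180 W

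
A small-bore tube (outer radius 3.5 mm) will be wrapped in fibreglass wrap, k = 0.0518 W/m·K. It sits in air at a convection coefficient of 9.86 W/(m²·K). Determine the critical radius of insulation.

For a cylinder r_cr = k/h = 0.0518/9.86
r_cr = 5.25 mm; since the bare radius (3.5 mm) is below r_cr, adding a thin layer of insulation will *increase* heat loss.

r_cr ≈ 5.25 mm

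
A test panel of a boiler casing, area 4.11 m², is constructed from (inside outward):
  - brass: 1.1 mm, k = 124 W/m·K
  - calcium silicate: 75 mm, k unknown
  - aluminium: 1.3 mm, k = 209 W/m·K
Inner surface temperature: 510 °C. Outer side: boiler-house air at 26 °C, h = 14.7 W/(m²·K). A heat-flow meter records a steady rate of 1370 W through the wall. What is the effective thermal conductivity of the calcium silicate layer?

k ≈ 0.0542 W/(m·K)

Using the resistance-network approach (series):
R_brass = L/(kA) = 0.0011/(124×4.11) = 2.158×10^-6 K/W
R_aluminium = L/(kA) = 0.0013/(209×4.11) = 1.513×10^-6 K/W
R_outer film = 1/(h_o·A) = 1/(14.7×4.11) = 0.01655 K/W
Sum of known resistances R_other = 0.01656 K/W
Total R = ΔT/Q = 484/1370 = 0.3533 K/W
R_calcium silicate = R_total − R_other = 0.3367 K/W
k = L/(R·A) = 0.075/(0.3367×4.11)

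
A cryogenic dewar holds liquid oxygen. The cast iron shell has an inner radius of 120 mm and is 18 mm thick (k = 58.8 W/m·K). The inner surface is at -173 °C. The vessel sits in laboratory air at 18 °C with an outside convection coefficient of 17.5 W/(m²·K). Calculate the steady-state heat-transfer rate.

Radial (spherical) resistances in series:
R_cast iron shell = (1/0.12 − 1/0.138)/(4π×58.8) = 0.001471 K/W
R_outer film = 1/(h·4πr_o²) = 1/(17.5×4π×0.138²) = 0.2388 K/W
R_total = 0.2402 K/W
Q = ΔT/R_total = 191/0.2402

Q ≈ 795 W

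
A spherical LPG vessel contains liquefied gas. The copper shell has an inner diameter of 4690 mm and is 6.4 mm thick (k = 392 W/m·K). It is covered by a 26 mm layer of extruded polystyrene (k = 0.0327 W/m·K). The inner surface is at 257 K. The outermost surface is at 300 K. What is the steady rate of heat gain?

Q ≈ 3800 W

For a spherical shell R = (1/r₁ − 1/r₂)/(4πk); film R = 1/(h·4πr²). In series:
R_copper shell = (1/2.345 − 1/2.3514)/(4π×392) = 2.356×10^-7 K/W
R_extruded polystyrene = (1/2.3514 − 1/2.3774)/(4π×0.0327) = 0.01132 K/W
R_total = 0.01132 K/W
Q = ΔT/R_total = 43/0.01132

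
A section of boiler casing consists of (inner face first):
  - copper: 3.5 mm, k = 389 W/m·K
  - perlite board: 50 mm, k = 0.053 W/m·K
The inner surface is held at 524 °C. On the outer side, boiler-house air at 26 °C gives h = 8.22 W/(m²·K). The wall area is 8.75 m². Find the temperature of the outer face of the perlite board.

T ≈ 82.9 °C

Using the resistance-network approach (series):
R_copper = L/(kA) = 0.0035/(389×8.75) = 1.028×10^-6 K/W
R_perlite board = L/(kA) = 0.05/(0.053×8.75) = 0.1078 K/W
R_outer film = 1/(h_o·A) = 1/(8.22×8.75) = 0.0139 K/W
R_total = 0.1217 K/W;  Q = ΔT/R_total = 498/0.1217 = 4091 W
T_interface = T_inner − Q·ΣR(inner→interface) = 524 − 4090×0.1078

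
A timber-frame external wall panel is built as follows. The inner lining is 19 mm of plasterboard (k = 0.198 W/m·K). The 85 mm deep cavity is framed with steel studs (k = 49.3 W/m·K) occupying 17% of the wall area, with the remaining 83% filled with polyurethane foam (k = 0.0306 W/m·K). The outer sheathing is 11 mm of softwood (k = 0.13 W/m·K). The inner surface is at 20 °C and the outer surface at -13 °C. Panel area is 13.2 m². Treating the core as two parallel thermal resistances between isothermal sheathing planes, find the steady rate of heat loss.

Q ≈ 2280 W

Sheathing layers in series; stud and cavity paths in parallel between them.
R_inner = 0.019/(0.198×13.2) = 0.00727 K/W
R_stud  = 0.085/(49.3×0.17×13.2) = 7.683×10^-4 K/W
R_cav   = 0.085/(0.0306×0.83×13.2) = 0.2535 K/W
1/R_core = 1/R_stud + 1/R_cav → R_core = 7.66×10^-4 K/W
R_outer = 0.011/(0.13×13.2) = 0.00641 K/W
R_total = 0.01445 K/W
Q = ΔT/R_total = 33/0.01445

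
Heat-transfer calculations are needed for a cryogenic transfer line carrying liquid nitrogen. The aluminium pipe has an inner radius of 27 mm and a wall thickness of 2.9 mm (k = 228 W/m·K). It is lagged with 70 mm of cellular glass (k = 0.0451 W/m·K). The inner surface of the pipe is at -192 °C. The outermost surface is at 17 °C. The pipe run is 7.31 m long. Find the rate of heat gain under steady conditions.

Q ≈ 359 W

Per-layer cylindrical resistances, series-summed:
R_aluminium pipe wall = ln(29.9/27)/(2π×228×7.31) = 9.742×10^-6 K/W
R_cellular glass = ln(99.9/29.9)/(2π×0.0451×7.31) = 0.5824 K/W
R_total = 0.5824 K/W
Q = ΔT/R_total = 209/0.5824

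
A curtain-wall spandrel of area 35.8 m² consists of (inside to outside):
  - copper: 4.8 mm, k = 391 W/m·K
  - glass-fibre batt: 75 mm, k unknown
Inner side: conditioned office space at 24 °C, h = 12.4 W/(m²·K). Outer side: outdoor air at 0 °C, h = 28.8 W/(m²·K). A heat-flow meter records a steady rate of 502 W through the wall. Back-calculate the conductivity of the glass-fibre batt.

Series thermal resistances:
R_inner film = 1/(h_i·A) = 1/(12.4×35.8) = 0.002253 K/W
R_copper = L/(kA) = 0.0048/(391×35.8) = 3.429×10^-7 K/W
R_outer film = 1/(h_o·A) = 1/(28.8×35.8) = 9.699×10^-4 K/W
Sum of known resistances R_other = 0.003223 K/W
Total R = ΔT/Q = 24/502 = 0.04781 K/W
R_glass-fibre batt = R_total − R_other = 0.04459 K/W
k = L/(R·A) = 0.075/(0.04459×35.8)

k ≈ 0.047 W/(m·K)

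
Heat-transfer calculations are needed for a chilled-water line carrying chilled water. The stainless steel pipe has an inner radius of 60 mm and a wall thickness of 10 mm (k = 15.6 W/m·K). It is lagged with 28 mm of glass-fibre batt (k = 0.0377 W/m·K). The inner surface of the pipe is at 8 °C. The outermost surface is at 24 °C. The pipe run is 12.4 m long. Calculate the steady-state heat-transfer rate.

Per-layer cylindrical resistances, series-summed:
R_stainless steel pipe wall = ln(70/60)/(2π×15.6×12.4) = 1.268×10^-4 K/W
R_glass-fibre batt = ln(98/70)/(2π×0.0377×12.4) = 0.1146 K/W
R_total = 0.1147 K/W
Q = ΔT/R_total = 16/0.1147

Q ≈ 140 W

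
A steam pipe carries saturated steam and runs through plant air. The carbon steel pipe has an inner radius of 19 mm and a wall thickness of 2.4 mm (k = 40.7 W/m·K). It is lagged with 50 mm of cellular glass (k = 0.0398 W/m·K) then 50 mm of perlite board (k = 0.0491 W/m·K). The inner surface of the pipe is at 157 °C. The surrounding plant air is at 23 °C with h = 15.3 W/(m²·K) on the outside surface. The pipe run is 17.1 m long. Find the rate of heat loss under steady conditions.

Q ≈ 346 W

Per-layer cylindrical resistances, series-summed:
R_carbon steel pipe wall = ln(21.4/19)/(2π×40.7×17.1) = 2.72×10^-5 K/W
R_cellular glass = ln(71.4/21.4)/(2π×0.0398×17.1) = 0.2818 K/W
R_perlite board = ln(121.4/71.4)/(2π×0.0491×17.1) = 0.1006 K/W
R_outer film = 1/(h_o·2πr_oL) = 1/(15.3×2π×0.1214×17.1) = 0.005011 K/W
R_total = 0.3874 K/W
Q = ΔT/R_total = 134/0.3874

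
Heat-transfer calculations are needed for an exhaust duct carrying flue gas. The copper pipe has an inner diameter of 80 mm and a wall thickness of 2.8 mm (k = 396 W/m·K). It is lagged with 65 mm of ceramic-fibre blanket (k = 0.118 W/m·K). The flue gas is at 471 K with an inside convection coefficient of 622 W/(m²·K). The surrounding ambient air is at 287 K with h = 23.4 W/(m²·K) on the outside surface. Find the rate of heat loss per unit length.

q′ ≈ 140 W/m

Radial resistances (cylindrical: R_cond = ln(r_o/r_i)/(2πkL), R_conv = 1/(h·2πrL)):
R_inner film = 1/(h_i·2πr₁L) = 1/(622×2π×0.04×1) = 0.006397 K/W
R_copper pipe wall = ln(42.8/40)/(2π×396×1) = 2.719×10^-5 K/W
R_ceramic-fibre blanket = ln(107.8/42.8)/(2π×0.118×1) = 1.246 K/W
R_outer film = 1/(h_o·2πr_oL) = 1/(23.4×2π×0.1078×1) = 0.06309 K/W
R_total = 1.315 K/W
Q = ΔT/R_total = 184/1.315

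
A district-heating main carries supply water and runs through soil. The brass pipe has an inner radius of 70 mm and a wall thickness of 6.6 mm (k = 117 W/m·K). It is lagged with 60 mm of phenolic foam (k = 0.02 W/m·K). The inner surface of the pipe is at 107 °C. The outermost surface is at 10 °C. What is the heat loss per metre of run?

For a radial system each layer contributes R = ln(r_out/r_in)/(2πkL); films add R = 1/(hA).
R_brass pipe wall = ln(76.6/70)/(2π×117×1) = 1.226×10^-4 K/W
R_phenolic foam = ln(136.6/76.6)/(2π×0.02×1) = 4.603 K/W
R_total = 4.603 K/W
Q = ΔT/R_total = 97/4.603

q′ ≈ 21.1 W/m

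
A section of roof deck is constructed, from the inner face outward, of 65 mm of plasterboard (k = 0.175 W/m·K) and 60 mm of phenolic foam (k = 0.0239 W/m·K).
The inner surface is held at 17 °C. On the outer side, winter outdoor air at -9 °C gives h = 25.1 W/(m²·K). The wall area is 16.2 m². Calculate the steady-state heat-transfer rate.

Q ≈ 144 W

Model the wall as resistances in series:
R_plasterboard = L/(kA) = 0.065/(0.175×16.2) = 0.02293 K/W
R_phenolic foam = L/(kA) = 0.06/(0.0239×16.2) = 0.155 K/W
R_outer film = 1/(h_o·A) = 1/(25.1×16.2) = 0.002459 K/W
R_total = 0.1804 K/W
Q = ΔT / R_total = 26 / 0.1804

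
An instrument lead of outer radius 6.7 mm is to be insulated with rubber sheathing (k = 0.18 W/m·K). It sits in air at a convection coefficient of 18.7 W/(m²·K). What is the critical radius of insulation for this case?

r_cr ≈ 9.63 mm

For a cylinder r_cr = k/h = 0.18/18.7
r_cr = 9.63 mm; since the bare radius (6.7 mm) is below r_cr, adding a thin layer of insulation will *increase* heat loss.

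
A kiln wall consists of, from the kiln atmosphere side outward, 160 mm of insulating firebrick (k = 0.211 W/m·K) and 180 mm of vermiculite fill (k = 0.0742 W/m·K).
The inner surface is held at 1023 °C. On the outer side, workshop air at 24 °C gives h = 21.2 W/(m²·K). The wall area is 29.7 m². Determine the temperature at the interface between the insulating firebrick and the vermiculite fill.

T ≈ 789 °C

Series thermal resistances:
R_insulating firebrick = L/(kA) = 0.16/(0.211×29.7) = 0.02553 K/W
R_vermiculite fill = L/(kA) = 0.18/(0.0742×29.7) = 0.08168 K/W
R_outer film = 1/(h_o·A) = 1/(21.2×29.7) = 0.001588 K/W
R_total = 0.1088 K/W;  Q = ΔT/R_total = 999/0.1088 = 9182 W
T_interface = T_inner − Q·ΣR(inner→interface) = 1023 − 9180×0.02553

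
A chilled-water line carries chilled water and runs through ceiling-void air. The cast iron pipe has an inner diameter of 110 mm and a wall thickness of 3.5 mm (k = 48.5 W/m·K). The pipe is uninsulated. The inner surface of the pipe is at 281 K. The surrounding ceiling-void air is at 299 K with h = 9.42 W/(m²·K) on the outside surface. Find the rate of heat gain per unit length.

Treating each annulus and film as a series resistance:
R_cast iron pipe wall = ln(58.5/55)/(2π×48.5×1) = 2.025×10^-4 K/W
R_outer film = 1/(h_o·2πr_oL) = 1/(9.42×2π×0.0585×1) = 0.2888 K/W
R_total = 0.289 K/W
Q = ΔT/R_total = 18/0.289

q′ ≈ 62.3 W/m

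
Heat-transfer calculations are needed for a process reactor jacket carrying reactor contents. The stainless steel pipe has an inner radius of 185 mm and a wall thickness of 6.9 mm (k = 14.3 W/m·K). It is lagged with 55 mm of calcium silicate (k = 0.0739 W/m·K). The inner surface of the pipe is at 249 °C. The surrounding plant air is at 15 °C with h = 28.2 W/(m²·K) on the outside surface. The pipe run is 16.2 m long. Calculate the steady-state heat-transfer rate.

Radial resistances (cylindrical: R_cond = ln(r_o/r_i)/(2πkL), R_conv = 1/(h·2πrL)):
R_stainless steel pipe wall = ln(191.9/185)/(2π×14.3×16.2) = 2.516×10^-5 K/W
R_calcium silicate = ln(246.9/191.9)/(2π×0.0739×16.2) = 0.0335 K/W
R_outer film = 1/(h_o·2πr_oL) = 1/(28.2×2π×0.2469×16.2) = 0.001411 K/W
R_total = 0.03494 K/W
Q = ΔT/R_total = 234/0.03494

Q ≈ 6700 W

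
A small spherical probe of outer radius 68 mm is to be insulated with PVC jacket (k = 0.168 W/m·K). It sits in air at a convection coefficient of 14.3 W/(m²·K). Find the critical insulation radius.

r_cr ≈ 23.5 mm

For a sphere r_cr = 2k/h = 2×0.168/14.3
r_cr = 23.5 mm; since the bare radius (68 mm) is above r_cr, any added insulation will reduce heat loss.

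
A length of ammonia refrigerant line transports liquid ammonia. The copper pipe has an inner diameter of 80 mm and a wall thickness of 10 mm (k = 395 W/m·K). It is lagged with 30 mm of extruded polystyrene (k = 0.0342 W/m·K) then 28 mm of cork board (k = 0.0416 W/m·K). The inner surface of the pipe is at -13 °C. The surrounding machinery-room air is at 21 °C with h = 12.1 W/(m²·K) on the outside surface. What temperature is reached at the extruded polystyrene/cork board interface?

T ≈ 8.51 °C

Treating each annulus and film as a series resistance:
R_copper pipe wall = ln(50/40)/(2π×395×1) = 8.991×10^-5 K/W
R_extruded polystyrene = ln(80/50)/(2π×0.0342×1) = 2.187 K/W
R_cork board = ln(108/80)/(2π×0.0416×1) = 1.148 K/W
R_outer film = 1/(h_o·2πr_oL) = 1/(12.1×2π×0.108×1) = 0.1218 K/W
R_total = 3.457 K/W
Q = ΔT/R_total = 34/3.457
Q = 9.83 W/m
T_interface = T_inner + Q·ΣR(inner→interface) = -13 + 9.83×2.187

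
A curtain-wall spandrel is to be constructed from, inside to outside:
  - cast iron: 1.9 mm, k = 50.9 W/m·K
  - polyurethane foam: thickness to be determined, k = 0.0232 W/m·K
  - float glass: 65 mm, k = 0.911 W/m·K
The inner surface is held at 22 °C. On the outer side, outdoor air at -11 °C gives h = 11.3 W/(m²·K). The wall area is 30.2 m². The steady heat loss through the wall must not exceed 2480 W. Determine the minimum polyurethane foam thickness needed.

L ≈ 5.61 mm

Treating each layer as a thermal resistance in series:
R_cast iron = L/(kA) = 0.0019/(50.9×30.2) = 1.236×10^-6 K/W
R_float glass = L/(kA) = 0.065/(0.911×30.2) = 0.002363 K/W
R_outer film = 1/(h_o·A) = 1/(11.3×30.2) = 0.00293 K/W
Sum of the known resistances R_other = 0.005294 K/W
Required total resistance R_tot = ΔT/Q_allow = 33/2480 = 0.01331 K/W
R_polyurethane foam = R_tot − R_other = 0.008012 K/W
L = R·k·A = 0.008012×0.0232×30.2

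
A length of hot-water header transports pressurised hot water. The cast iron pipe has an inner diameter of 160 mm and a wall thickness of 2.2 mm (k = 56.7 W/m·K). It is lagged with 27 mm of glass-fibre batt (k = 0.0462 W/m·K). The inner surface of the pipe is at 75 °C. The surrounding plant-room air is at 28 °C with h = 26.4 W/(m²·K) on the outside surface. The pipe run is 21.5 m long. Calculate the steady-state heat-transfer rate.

Q ≈ 978 W

Per-layer cylindrical resistances, series-summed:
R_cast iron pipe wall = ln(82.2/80)/(2π×56.7×21.5) = 3.542×10^-6 K/W
R_glass-fibre batt = ln(109.2/82.2)/(2π×0.0462×21.5) = 0.04551 K/W
R_outer film = 1/(h_o·2πr_oL) = 1/(26.4×2π×0.1092×21.5) = 0.002568 K/W
R_total = 0.04808 K/W
Q = ΔT/R_total = 47/0.04808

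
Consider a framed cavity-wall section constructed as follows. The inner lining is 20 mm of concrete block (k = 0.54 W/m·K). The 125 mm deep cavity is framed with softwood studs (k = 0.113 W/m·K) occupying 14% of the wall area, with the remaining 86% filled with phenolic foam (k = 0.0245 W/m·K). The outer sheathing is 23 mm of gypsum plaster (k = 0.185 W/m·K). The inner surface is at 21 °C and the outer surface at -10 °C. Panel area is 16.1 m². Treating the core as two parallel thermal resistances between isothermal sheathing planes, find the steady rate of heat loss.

Q ≈ 141 W

Sheathing layers in series; stud and cavity paths in parallel between them.
R_inner = 0.02/(0.54×16.1) = 0.0023 K/W
R_stud  = 0.125/(0.113×0.14×16.1) = 0.4908 K/W
R_cav   = 0.125/(0.0245×0.86×16.1) = 0.3685 K/W
1/R_core = 1/R_stud + 1/R_cav → R_core = 0.2105 K/W
R_outer = 0.023/(0.185×16.1) = 0.007722 K/W
R_total = 0.2205 K/W
Q = ΔT/R_total = 31/0.2205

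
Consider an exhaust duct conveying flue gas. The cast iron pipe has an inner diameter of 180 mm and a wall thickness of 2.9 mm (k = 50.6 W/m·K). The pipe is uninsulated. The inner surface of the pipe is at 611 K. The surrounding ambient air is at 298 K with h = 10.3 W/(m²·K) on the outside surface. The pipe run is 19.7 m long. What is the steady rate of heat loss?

Treating each annulus and film as a series resistance:
R_cast iron pipe wall = ln(92.9/90)/(2π×50.6×19.7) = 5.064×10^-6 K/W
R_outer film = 1/(h_o·2πr_oL) = 1/(10.3×2π×0.0929×19.7) = 0.008443 K/W
R_total = 0.008448 K/W
Q = ΔT/R_total = 313/0.008448

Q ≈ 37000 W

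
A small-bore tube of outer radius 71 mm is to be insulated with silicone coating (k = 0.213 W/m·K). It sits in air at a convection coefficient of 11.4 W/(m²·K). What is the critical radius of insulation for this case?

For a cylinder r_cr = k/h = 0.213/11.4
r_cr = 18.7 mm; since the bare radius (71 mm) is above r_cr, any added insulation will reduce heat loss.

r_cr ≈ 18.7 mm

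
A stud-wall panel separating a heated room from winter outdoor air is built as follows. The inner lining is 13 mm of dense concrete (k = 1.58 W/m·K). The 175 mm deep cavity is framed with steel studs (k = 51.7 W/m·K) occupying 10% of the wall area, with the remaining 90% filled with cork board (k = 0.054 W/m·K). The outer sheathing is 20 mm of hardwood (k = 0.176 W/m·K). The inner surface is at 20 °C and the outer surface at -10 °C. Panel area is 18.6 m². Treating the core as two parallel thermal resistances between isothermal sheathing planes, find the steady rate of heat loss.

Sheathing layers in series; stud and cavity paths in parallel between them.
R_inner = 0.013/(1.58×18.6) = 4.424×10^-4 K/W
R_stud  = 0.175/(51.7×0.1×18.6) = 0.00182 K/W
R_cav   = 0.175/(0.054×0.9×18.6) = 0.1936 K/W
1/R_core = 1/R_stud + 1/R_cav → R_core = 0.001803 K/W
R_outer = 0.02/(0.176×18.6) = 0.006109 K/W
R_total = 0.008355 K/W
Q = ΔT/R_total = 30/0.008355

Q ≈ 3590 W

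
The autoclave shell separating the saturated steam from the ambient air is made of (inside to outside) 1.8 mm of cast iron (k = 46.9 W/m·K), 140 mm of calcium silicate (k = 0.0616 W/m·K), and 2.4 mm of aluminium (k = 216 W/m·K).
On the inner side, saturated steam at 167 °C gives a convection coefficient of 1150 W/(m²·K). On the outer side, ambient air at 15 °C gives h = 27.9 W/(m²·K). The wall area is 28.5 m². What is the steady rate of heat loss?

Model the wall as resistances in series:
R_inner film = 1/(h_i·A) = 1/(1150×28.5) = 3.051×10^-5 K/W
R_cast iron = L/(kA) = 0.0018/(46.9×28.5) = 1.347×10^-6 K/W
R_calcium silicate = L/(kA) = 0.14/(0.0616×28.5) = 0.07974 K/W
R_aluminium = L/(kA) = 0.0024/(216×28.5) = 3.899×10^-7 K/W
R_outer film = 1/(h_o·A) = 1/(27.9×28.5) = 0.001258 K/W
R_total = 0.08103 K/W
Q = ΔT / R_total = 152 / 0.08103

Q ≈ 1880 W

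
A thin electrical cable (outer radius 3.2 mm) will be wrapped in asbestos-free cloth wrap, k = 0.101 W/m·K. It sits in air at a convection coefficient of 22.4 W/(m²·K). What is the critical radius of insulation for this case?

r_cr ≈ 4.51 mm

For a cylinder r_cr = k/h = 0.101/22.4
r_cr = 4.51 mm; since the bare radius (3.2 mm) is below r_cr, adding a thin layer of insulation will *increase* heat loss.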